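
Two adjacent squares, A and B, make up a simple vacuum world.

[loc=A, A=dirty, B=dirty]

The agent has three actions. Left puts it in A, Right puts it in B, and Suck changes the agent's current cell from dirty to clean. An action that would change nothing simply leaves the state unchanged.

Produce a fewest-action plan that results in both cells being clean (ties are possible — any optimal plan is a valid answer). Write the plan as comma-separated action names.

t=1 Suck ⇒ loc=A A=clean B=dirty
t=2 Right ⇒ loc=B A=clean B=dirty
t=3 Suck ⇒ loc=B A=clean B=clean
min 3: Suck A + move + Suck B

Suck, Right, Suck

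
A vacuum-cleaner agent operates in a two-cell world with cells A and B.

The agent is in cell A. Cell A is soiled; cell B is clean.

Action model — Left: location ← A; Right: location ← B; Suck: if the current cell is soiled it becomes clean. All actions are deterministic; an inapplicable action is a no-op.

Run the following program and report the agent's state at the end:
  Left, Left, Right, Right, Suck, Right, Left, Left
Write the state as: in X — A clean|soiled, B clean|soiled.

1) do Left; now in A — A soiled, B clean
2) do Left; now in A — A soiled, B clean
3) do Right; now in B — A soiled, B clean
4) do Right; now in B — A soiled, B clean
5) do Suck; now in B — A soiled, B clean
6) do Right; now in B — A soiled, B clean
7) do Left; now in A — A soiled, B clean
8) do Left; now in A — A soiled, B clean

in A — A soiled, B clean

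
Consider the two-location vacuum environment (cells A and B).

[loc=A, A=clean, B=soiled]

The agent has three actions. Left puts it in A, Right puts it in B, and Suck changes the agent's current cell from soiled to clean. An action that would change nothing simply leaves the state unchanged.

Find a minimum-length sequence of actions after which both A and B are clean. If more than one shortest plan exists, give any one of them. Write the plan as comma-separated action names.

Right, Suck

step 1/2 (Right): loc=B A=clean B=soiled
step 2/2 (Suck): loc=B A=clean B=clean
min 2: go B then Suck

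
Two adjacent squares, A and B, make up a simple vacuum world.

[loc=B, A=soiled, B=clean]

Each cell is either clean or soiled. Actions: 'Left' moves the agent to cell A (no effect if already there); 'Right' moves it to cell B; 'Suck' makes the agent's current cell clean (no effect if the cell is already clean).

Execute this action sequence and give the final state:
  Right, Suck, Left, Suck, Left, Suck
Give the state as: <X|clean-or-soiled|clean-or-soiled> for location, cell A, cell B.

<A|clean|clean>

1) do Right; now <B|soiled|clean>
2) do Suck; now <B|soiled|clean>
3) do Left; now <A|soiled|clean>
4) do Suck; now <A|clean|clean>
5) do Left; now <A|clean|clean>
6) do Suck; now <A|clean|clean>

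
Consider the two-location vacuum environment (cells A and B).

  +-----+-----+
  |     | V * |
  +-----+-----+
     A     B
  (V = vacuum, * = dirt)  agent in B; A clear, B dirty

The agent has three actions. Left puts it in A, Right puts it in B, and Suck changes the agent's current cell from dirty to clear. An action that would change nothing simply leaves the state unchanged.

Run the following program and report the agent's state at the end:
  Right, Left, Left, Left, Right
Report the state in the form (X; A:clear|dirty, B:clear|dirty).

(B; A:clear, B:dirty)

t=1 Right ⇒ (B; A:clear, B:dirty)
t=2 Left ⇒ (A; A:clear, B:dirty)
t=3 Left ⇒ (A; A:clear, B:dirty)
t=4 Left ⇒ (A; A:clear, B:dirty)
t=5 Right ⇒ (B; A:clear, B:dirty)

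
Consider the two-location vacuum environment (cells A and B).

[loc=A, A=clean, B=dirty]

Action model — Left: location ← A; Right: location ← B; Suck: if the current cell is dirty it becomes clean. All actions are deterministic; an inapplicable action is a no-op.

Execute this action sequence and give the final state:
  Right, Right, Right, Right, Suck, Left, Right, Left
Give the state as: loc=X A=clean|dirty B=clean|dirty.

1) do Right; now loc=B A=clean B=dirty
2) do Right; now loc=B A=clean B=dirty
3) do Right; now loc=B A=clean B=dirty
4) do Right; now loc=B A=clean B=dirty
5) do Suck; now loc=B A=clean B=clean
6) do Left; now loc=A A=clean B=clean
7) do Right; now loc=B A=clean B=clean
8) do Left; now loc=A A=clean B=clean

loc=A A=clean B=clean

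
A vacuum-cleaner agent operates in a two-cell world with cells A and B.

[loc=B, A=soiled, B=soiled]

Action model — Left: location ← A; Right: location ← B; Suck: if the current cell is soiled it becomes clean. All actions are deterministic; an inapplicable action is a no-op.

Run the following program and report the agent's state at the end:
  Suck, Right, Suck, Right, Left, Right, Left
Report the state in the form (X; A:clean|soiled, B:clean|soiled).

Suck (#1): (B; A:soiled, B:clean)
Right (#2): (B; A:soiled, B:clean)
Suck (#3): (B; A:soiled, B:clean)
Right (#4): (B; A:soiled, B:clean)
Left (#5): (A; A:soiled, B:clean)
Right (#6): (B; A:soiled, B:clean)
Left (#7): (A; A:soiled, B:clean)

(A; A:soiled, B:clean)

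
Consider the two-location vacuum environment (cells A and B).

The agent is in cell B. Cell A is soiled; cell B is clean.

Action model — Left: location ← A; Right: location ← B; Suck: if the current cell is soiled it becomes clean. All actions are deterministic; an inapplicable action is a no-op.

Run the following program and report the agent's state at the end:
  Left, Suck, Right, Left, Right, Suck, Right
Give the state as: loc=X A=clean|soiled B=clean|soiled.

loc=B A=clean B=clean

1. Left → loc=A A=soiled B=clean
2. Suck → loc=A A=clean B=clean
3. Right → loc=B A=clean B=clean
4. Left → loc=A A=clean B=clean
5. Right → loc=B A=clean B=clean
6. Suck → loc=B A=clean B=clean
7. Right → loc=B A=clean B=clean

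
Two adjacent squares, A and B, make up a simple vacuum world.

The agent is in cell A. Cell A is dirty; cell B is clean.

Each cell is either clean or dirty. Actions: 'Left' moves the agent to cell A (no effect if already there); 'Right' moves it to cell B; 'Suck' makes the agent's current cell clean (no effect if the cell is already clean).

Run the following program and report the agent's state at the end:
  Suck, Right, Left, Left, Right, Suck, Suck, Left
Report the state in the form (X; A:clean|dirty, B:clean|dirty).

(A; A:clean, B:clean)

1) do Suck; now (A; A:clean, B:clean)
2) do Right; now (B; A:clean, B:clean)
3) do Left; now (A; A:clean, B:clean)
4) do Left; now (A; A:clean, B:clean)
5) do Right; now (B; A:clean, B:clean)
6) do Suck; now (B; A:clean, B:clean)
7) do Suck; now (B; A:clean, B:clean)
8) do Left; now (A; A:clean, B:clean)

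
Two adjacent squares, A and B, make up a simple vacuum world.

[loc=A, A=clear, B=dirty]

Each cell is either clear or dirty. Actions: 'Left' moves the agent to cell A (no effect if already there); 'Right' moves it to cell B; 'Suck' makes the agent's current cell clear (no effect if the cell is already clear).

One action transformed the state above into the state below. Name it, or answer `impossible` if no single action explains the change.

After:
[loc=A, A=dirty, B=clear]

impossible

try  Left: loc=A A=clear B=dirty
try Right: loc=B A=clear B=dirty
try  Suck: loc=A A=clear B=dirty
no single action produces the after-state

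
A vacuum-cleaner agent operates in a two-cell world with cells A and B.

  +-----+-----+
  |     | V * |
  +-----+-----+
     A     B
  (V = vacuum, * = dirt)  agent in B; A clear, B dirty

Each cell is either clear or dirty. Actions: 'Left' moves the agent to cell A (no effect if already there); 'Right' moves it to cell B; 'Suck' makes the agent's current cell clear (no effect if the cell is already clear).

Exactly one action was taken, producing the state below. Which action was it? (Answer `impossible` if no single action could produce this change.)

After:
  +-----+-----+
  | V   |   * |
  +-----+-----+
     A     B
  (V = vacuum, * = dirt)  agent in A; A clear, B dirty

try  Left: in A — A clear, B dirty  ← match
try Right: in B — A clear, B dirty
try  Suck: in B — A clear, B clear

Left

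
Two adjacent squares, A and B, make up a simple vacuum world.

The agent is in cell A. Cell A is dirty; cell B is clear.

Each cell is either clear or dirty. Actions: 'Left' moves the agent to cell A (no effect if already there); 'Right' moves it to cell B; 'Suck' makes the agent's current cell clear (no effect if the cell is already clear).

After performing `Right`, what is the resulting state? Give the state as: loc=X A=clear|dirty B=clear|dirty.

start: loc=A A=dirty B=clear
[1] after Right: loc=B A=dirty B=clear

loc=B A=dirty B=clear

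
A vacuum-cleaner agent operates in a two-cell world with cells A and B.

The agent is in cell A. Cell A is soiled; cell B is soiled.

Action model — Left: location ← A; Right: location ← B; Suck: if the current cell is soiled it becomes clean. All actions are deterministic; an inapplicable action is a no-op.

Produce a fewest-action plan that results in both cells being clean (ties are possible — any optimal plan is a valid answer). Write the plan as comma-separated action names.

Suck, Right, Suck

1. Suck → loc=A A=clean B=soiled
2. Right → loc=B A=clean B=soiled
3. Suck → loc=B A=clean B=clean
min 3: Suck A + move + Suck B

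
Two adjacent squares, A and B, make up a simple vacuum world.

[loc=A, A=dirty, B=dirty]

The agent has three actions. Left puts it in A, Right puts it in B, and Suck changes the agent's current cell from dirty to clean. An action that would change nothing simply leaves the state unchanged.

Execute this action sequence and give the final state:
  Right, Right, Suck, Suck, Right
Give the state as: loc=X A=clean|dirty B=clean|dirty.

loc=B A=dirty B=clean

1. Right → loc=B A=dirty B=dirty
2. Right → loc=B A=dirty B=dirty
3. Suck → loc=B A=dirty B=clean
4. Suck → loc=B A=dirty B=clean
5. Right → loc=B A=dirty B=clean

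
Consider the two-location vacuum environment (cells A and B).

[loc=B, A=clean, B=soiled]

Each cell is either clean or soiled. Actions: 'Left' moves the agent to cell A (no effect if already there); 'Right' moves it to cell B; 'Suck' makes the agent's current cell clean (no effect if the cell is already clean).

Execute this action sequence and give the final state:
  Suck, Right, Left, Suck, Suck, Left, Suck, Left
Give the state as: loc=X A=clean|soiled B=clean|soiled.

[1] after Suck: loc=B A=clean B=clean
[2] after Right: loc=B A=clean B=clean
[3] after Left: loc=A A=clean B=clean
[4] after Suck: loc=A A=clean B=clean
[5] after Suck: loc=A A=clean B=clean
[6] after Left: loc=A A=clean B=clean
[7] after Suck: loc=A A=clean B=clean
[8] after Left: loc=A A=clean B=clean

loc=A A=clean B=clean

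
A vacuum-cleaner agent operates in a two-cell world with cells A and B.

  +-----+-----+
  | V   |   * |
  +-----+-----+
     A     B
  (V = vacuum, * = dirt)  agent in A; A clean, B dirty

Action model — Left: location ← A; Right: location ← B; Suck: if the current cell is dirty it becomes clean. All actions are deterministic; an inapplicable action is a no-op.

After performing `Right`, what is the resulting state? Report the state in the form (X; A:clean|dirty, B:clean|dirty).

(B; A:clean, B:dirty)

start: (A; A:clean, B:dirty)
step 1/1 (Right): (B; A:clean, B:dirty)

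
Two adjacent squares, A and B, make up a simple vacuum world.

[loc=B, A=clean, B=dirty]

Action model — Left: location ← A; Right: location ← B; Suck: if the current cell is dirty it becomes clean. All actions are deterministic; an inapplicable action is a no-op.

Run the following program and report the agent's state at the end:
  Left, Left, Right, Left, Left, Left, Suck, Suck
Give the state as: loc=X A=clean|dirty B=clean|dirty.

step 1/8 (Left): loc=A A=clean B=dirty
step 2/8 (Left): loc=A A=clean B=dirty
step 3/8 (Right): loc=B A=clean B=dirty
step 4/8 (Left): loc=A A=clean B=dirty
step 5/8 (Left): loc=A A=clean B=dirty
step 6/8 (Left): loc=A A=clean B=dirty
step 7/8 (Suck): loc=A A=clean B=dirty
step 8/8 (Suck): loc=A A=clean B=dirty

loc=A A=clean B=dirty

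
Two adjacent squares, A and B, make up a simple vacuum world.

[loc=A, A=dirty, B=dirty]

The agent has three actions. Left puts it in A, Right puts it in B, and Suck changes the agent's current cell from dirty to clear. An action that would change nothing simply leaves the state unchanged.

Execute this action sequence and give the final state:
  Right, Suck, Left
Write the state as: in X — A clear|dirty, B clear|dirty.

t=1 Right ⇒ in B — A dirty, B dirty
t=2 Suck ⇒ in B — A dirty, B clear
t=3 Left ⇒ in A — A dirty, B clear

in A — A dirty, B clear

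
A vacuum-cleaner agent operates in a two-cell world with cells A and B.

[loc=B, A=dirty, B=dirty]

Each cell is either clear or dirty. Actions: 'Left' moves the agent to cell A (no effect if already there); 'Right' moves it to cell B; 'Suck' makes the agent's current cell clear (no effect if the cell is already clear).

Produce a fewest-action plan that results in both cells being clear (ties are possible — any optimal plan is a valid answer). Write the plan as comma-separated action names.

Suck (#1): (B; A:dirty, B:clear)
Left (#2): (A; A:dirty, B:clear)
Suck (#3): (A; A:clear, B:clear)
min 3: Suck B + move + Suck A

Suck, Left, Suck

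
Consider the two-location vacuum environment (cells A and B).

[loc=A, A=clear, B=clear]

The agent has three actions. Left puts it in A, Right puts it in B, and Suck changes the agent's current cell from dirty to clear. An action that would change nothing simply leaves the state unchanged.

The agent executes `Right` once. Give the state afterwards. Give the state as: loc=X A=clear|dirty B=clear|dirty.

start: loc=A A=clear B=clear
1) do Right; now loc=B A=clear B=clear

loc=B A=clear B=clear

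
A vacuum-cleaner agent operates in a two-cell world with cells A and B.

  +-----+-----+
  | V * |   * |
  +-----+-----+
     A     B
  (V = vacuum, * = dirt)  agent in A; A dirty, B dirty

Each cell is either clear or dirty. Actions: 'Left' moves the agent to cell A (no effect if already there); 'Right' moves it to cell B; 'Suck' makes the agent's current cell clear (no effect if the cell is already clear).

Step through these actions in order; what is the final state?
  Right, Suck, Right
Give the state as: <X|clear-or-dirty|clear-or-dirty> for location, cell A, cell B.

Right (#1): <B|dirty|dirty>
Suck (#2): <B|dirty|clear>
Right (#3): <B|dirty|clear>

<B|dirty|clear>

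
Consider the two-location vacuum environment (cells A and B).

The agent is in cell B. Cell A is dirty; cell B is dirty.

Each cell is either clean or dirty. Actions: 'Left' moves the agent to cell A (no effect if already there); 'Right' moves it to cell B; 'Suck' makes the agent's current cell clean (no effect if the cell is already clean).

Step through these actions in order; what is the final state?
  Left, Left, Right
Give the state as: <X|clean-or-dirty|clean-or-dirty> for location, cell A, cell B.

[1] after Left: <A|dirty|dirty>
[2] after Left: <A|dirty|dirty>
[3] after Right: <B|dirty|dirty>

<B|dirty|dirty>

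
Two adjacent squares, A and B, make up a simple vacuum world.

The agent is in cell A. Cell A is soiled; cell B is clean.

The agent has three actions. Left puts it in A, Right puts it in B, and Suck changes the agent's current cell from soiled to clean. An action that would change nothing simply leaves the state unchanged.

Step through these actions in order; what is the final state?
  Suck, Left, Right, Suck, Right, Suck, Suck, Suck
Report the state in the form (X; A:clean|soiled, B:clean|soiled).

(B; A:clean, B:clean)

step 1/8 (Suck): (A; A:clean, B:clean)
step 2/8 (Left): (A; A:clean, B:clean)
step 3/8 (Right): (B; A:clean, B:clean)
step 4/8 (Suck): (B; A:clean, B:clean)
step 5/8 (Right): (B; A:clean, B:clean)
step 6/8 (Suck): (B; A:clean, B:clean)
step 7/8 (Suck): (B; A:clean, B:clean)
step 8/8 (Suck): (B; A:clean, B:clean)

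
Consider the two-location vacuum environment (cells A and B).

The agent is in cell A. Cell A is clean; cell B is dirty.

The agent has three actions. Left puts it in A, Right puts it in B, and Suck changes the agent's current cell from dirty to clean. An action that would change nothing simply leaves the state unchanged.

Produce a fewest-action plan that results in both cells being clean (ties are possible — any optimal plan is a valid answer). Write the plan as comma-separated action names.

Right, Suck

1) do Right; now <B|clean|dirty>
2) do Suck; now <B|clean|clean>
min 2: go B then Suck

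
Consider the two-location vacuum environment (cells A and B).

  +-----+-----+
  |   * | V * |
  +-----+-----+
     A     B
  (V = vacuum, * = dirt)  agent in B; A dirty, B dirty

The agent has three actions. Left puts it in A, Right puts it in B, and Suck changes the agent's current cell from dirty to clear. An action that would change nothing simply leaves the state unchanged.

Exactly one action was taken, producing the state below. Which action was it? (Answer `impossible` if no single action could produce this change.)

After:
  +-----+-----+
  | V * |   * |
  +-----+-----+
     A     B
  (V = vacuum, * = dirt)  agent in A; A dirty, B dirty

try  Left: <A|dirty|dirty>  ← match
try Right: <B|dirty|dirty>
try  Suck: <B|dirty|clear>

Left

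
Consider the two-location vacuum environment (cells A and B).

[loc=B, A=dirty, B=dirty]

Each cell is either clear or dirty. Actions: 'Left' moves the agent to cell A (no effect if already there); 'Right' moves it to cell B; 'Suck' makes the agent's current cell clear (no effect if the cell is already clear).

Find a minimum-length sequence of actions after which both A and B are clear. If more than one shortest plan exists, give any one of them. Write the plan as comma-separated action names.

Suck, Left, Suck

[1] after Suck: (B; A:dirty, B:clear)
[2] after Left: (A; A:dirty, B:clear)
[3] after Suck: (A; A:clear, B:clear)
min 3: Suck B + move + Suck A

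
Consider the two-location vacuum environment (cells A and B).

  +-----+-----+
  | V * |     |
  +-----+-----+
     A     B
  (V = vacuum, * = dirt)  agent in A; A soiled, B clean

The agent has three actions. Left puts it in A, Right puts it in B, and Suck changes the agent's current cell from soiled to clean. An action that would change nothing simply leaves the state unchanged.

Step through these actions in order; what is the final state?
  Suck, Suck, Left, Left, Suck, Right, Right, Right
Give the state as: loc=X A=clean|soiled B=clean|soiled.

1) do Suck; now loc=A A=clean B=clean
2) do Suck; now loc=A A=clean B=clean
3) do Left; now loc=A A=clean B=clean
4) do Left; now loc=A A=clean B=clean
5) do Suck; now loc=A A=clean B=clean
6) do Right; now loc=B A=clean B=clean
7) do Right; now loc=B A=clean B=clean
8) do Right; now loc=B A=clean B=clean

loc=B A=clean B=clean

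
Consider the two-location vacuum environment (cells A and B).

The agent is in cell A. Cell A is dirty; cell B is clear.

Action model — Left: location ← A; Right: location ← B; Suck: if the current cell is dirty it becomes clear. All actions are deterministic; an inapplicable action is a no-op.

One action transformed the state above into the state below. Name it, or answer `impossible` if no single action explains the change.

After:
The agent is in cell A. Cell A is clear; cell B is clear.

try  Left: in A — A dirty, B clear
try Right: in B — A dirty, B clear
try  Suck: in A — A clear, B clear  ← match

Suck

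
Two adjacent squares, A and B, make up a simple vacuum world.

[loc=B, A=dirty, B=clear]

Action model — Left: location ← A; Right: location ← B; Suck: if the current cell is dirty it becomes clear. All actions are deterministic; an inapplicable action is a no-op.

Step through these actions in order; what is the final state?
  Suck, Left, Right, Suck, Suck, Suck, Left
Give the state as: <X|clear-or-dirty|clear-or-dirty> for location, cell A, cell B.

<A|dirty|clear>

t=1 Suck ⇒ <B|dirty|clear>
t=2 Left ⇒ <A|dirty|clear>
t=3 Right ⇒ <B|dirty|clear>
t=4 Suck ⇒ <B|dirty|clear>
t=5 Suck ⇒ <B|dirty|clear>
t=6 Suck ⇒ <B|dirty|clear>
t=7 Left ⇒ <A|dirty|clear>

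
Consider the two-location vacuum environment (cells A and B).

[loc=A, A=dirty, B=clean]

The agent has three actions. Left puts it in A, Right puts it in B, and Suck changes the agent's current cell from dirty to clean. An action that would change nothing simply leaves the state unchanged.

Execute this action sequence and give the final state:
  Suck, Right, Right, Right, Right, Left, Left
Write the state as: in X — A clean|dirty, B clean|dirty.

Suck (#1): in A — A clean, B clean
Right (#2): in B — A clean, B clean
Right (#3): in B — A clean, B clean
Right (#4): in B — A clean, B clean
Right (#5): in B — A clean, B clean
Left (#6): in A — A clean, B clean
Left (#7): in A — A clean, B clean

in A — A clean, B clean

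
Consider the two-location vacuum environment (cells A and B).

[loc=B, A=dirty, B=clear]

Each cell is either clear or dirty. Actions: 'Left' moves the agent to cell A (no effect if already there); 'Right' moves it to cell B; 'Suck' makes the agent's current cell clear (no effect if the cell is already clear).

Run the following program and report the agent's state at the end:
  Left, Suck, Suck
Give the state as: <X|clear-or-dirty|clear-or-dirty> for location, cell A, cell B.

<A|clear|clear>

t=1 Left ⇒ <A|dirty|clear>
t=2 Suck ⇒ <A|clear|clear>
t=3 Suck ⇒ <A|clear|clear>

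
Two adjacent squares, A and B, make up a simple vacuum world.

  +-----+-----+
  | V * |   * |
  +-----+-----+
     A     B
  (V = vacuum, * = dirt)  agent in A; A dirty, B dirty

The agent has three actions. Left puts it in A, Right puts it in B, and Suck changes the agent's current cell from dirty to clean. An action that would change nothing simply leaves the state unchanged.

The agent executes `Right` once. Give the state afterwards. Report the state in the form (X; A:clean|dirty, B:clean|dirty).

(B; A:dirty, B:dirty)

start: (A; A:dirty, B:dirty)
1. Right → (B; A:dirty, B:dirty)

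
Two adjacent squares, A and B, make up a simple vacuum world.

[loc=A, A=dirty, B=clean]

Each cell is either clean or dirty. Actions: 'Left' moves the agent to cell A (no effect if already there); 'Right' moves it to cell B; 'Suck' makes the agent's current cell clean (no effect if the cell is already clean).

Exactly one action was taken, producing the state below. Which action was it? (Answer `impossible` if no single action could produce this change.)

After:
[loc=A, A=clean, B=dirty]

try  Left: <A|dirty|clean>
try Right: <B|dirty|clean>
try  Suck: <A|clean|clean>
no single action produces the after-state

impossible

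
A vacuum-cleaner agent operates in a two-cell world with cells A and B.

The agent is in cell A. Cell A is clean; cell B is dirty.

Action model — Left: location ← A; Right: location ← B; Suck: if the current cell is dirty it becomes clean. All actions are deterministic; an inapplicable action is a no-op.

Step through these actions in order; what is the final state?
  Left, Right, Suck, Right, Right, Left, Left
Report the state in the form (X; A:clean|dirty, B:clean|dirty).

(A; A:clean, B:clean)

t=1 Left ⇒ (A; A:clean, B:dirty)
t=2 Right ⇒ (B; A:clean, B:dirty)
t=3 Suck ⇒ (B; A:clean, B:clean)
t=4 Right ⇒ (B; A:clean, B:clean)
t=5 Right ⇒ (B; A:clean, B:clean)
t=6 Left ⇒ (A; A:clean, B:clean)
t=7 Left ⇒ (A; A:clean, B:clean)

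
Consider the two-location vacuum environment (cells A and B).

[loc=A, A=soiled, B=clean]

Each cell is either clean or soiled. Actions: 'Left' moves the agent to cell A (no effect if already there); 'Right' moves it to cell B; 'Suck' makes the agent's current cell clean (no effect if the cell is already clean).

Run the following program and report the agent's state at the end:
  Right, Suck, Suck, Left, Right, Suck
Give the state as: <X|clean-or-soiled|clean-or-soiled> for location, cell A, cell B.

<B|soiled|clean>

t=1 Right ⇒ <B|soiled|clean>
t=2 Suck ⇒ <B|soiled|clean>
t=3 Suck ⇒ <B|soiled|clean>
t=4 Left ⇒ <A|soiled|clean>
t=5 Right ⇒ <B|soiled|clean>
t=6 Suck ⇒ <B|soiled|clean>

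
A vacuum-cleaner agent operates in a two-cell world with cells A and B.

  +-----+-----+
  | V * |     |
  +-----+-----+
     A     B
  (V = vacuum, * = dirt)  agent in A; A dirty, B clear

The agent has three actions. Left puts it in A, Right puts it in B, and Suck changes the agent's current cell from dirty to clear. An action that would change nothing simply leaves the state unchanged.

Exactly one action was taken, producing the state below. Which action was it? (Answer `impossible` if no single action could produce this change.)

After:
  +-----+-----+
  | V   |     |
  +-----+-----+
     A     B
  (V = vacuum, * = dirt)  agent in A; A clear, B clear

Suck

try  Left: <A|dirty|clear>
try Right: <B|dirty|clear>
try  Suck: <A|clear|clear>  ← match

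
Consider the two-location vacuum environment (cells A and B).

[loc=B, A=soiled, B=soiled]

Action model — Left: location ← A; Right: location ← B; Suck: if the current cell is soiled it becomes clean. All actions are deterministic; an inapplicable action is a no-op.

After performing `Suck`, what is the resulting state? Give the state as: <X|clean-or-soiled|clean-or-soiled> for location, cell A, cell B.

<B|soiled|clean>

start: <B|soiled|soiled>
1. Suck → <B|soiled|clean>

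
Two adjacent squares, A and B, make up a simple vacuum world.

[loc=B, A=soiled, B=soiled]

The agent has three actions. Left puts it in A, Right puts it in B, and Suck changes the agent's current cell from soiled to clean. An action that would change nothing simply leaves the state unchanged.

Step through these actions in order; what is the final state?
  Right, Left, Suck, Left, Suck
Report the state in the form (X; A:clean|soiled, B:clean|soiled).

step 1/5 (Right): (B; A:soiled, B:soiled)
step 2/5 (Left): (A; A:soiled, B:soiled)
step 3/5 (Suck): (A; A:clean, B:soiled)
step 4/5 (Left): (A; A:clean, B:soiled)
step 5/5 (Suck): (A; A:clean, B:soiled)

(A; A:clean, B:soiled)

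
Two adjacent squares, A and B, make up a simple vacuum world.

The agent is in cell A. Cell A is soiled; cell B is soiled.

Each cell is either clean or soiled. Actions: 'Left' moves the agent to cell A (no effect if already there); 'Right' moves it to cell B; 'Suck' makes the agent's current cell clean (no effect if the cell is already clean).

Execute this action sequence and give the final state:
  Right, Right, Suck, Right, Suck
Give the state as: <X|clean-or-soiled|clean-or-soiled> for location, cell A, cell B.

[1] after Right: <B|soiled|soiled>
[2] after Right: <B|soiled|soiled>
[3] after Suck: <B|soiled|clean>
[4] after Right: <B|soiled|clean>
[5] after Suck: <B|soiled|clean>

<B|soiled|clean>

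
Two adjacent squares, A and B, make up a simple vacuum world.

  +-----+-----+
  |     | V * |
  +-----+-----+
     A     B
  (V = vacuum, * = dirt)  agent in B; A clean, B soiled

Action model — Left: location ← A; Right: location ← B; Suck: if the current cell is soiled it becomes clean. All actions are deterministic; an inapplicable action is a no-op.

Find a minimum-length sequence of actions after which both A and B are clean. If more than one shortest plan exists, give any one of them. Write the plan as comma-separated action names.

1. Suck → in B — A clean, B clean
min 1: B is soiled, one Suck

Suck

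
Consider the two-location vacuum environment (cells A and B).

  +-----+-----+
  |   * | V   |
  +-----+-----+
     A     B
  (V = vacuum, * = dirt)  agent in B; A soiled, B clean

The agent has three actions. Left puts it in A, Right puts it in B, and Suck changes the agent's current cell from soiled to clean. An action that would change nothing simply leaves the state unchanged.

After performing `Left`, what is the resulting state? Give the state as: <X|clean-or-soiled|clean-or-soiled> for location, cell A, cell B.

start: <B|soiled|clean>
1) do Left; now <A|soiled|clean>

<A|soiled|clean>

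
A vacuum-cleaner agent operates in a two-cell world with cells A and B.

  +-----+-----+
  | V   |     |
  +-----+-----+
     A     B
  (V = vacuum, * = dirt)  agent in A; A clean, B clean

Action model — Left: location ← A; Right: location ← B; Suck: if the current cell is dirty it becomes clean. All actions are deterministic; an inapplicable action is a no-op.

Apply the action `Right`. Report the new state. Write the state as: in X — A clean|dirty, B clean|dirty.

in B — A clean, B clean

start: in A — A clean, B clean
1. Right → in B — A clean, B clean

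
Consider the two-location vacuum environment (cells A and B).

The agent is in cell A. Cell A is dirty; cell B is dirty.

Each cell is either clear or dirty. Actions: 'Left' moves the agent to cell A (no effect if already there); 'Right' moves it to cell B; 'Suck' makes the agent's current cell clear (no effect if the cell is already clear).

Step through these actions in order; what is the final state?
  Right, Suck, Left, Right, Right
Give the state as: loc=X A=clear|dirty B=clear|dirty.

loc=B A=dirty B=clear

1. Right → loc=B A=dirty B=dirty
2. Suck → loc=B A=dirty B=clear
3. Left → loc=A A=dirty B=clear
4. Right → loc=B A=dirty B=clear
5. Right → loc=B A=dirty B=clear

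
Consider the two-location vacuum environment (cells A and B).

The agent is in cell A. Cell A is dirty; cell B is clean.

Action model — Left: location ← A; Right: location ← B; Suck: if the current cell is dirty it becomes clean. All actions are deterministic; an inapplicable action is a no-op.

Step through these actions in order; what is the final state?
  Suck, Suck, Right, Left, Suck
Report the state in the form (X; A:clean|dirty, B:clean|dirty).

(A; A:clean, B:clean)

Suck (#1): (A; A:clean, B:clean)
Suck (#2): (A; A:clean, B:clean)
Right (#3): (B; A:clean, B:clean)
Left (#4): (A; A:clean, B:clean)
Suck (#5): (A; A:clean, B:clean)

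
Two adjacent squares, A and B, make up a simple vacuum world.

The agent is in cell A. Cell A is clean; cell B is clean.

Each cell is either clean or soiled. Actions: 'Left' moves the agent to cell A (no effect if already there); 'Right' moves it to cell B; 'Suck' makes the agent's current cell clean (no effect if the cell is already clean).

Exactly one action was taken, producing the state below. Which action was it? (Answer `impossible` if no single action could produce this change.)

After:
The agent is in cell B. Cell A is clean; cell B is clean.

Right

try  Left: loc=A A=clean B=clean
try Right: loc=B A=clean B=clean  ← match
try  Suck: loc=A A=clean B=clean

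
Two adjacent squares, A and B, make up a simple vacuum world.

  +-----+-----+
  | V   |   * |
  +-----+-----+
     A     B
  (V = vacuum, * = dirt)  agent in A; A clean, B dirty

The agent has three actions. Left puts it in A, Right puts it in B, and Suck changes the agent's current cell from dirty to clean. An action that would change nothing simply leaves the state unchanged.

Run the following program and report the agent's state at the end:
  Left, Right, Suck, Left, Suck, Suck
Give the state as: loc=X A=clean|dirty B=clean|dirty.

step 1/6 (Left): loc=A A=clean B=dirty
step 2/6 (Right): loc=B A=clean B=dirty
step 3/6 (Suck): loc=B A=clean B=clean
step 4/6 (Left): loc=A A=clean B=clean
step 5/6 (Suck): loc=A A=clean B=clean
step 6/6 (Suck): loc=A A=clean B=clean

loc=A A=clean B=clean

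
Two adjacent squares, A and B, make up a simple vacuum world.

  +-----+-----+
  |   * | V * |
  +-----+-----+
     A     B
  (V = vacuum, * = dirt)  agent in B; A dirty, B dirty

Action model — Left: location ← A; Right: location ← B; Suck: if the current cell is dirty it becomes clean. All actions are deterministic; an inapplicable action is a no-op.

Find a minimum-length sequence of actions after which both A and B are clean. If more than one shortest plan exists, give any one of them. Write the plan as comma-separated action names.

Suck, Left, Suck

1) do Suck; now in B — A dirty, B clean
2) do Left; now in A — A dirty, B clean
3) do Suck; now in A — A clean, B clean
min 3: Suck B + move + Suck A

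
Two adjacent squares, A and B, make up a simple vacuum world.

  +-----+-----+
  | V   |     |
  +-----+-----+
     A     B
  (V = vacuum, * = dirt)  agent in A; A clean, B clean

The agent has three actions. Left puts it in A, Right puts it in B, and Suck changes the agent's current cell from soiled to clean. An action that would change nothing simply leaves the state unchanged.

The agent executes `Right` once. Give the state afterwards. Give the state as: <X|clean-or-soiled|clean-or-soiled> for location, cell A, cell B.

<B|clean|clean>

start: <A|clean|clean>
t=1 Right ⇒ <B|clean|clean>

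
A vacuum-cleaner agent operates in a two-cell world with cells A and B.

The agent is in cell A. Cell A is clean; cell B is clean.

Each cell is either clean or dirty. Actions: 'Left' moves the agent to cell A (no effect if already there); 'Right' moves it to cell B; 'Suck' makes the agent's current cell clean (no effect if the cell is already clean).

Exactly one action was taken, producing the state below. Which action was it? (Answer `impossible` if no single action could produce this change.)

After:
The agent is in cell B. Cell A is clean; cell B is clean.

Right

try  Left: (A; A:clean, B:clean)
try Right: (B; A:clean, B:clean)  ← match
try  Suck: (A; A:clean, B:clean)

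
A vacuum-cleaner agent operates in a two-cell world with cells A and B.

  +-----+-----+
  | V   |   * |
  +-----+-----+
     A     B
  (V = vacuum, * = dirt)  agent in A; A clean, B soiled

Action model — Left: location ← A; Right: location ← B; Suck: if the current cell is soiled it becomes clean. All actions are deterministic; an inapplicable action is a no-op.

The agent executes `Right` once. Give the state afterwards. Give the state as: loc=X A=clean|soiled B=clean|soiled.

loc=B A=clean B=soiled

start: loc=A A=clean B=soiled
[1] after Right: loc=B A=clean B=soiled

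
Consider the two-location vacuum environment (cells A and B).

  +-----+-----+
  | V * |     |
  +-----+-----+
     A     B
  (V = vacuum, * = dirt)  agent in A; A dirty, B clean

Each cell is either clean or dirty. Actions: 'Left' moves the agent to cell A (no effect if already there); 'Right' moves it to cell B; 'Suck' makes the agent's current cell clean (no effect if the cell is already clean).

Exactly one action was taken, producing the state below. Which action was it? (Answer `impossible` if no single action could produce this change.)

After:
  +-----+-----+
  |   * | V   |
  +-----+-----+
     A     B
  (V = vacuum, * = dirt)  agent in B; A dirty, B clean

try  Left: loc=A A=dirty B=clean
try Right: loc=B A=dirty B=clean  ← match
try  Suck: loc=A A=clean B=clean

Right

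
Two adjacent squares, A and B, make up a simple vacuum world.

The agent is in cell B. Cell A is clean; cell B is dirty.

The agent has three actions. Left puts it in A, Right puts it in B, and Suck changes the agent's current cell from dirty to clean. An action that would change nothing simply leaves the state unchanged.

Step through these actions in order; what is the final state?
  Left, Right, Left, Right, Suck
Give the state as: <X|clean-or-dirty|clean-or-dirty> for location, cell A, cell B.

<B|clean|clean>

1) do Left; now <A|clean|dirty>
2) do Right; now <B|clean|dirty>
3) do Left; now <A|clean|dirty>
4) do Right; now <B|clean|dirty>
5) do Suck; now <B|clean|clean>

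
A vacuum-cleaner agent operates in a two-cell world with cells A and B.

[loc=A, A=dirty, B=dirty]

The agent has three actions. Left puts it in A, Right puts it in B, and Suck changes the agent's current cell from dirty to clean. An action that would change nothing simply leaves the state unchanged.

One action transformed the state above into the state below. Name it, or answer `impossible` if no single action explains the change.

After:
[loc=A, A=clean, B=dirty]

Suck

try  Left: in A — A dirty, B dirty
try Right: in B — A dirty, B dirty
try  Suck: in A — A clean, B dirty  ← match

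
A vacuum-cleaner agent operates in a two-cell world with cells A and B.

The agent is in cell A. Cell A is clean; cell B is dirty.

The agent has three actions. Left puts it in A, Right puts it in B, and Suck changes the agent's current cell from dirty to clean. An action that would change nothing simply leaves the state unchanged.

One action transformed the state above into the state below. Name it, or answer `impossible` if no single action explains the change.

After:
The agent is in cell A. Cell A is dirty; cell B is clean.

try  Left: <A|clean|dirty>
try Right: <B|clean|dirty>
try  Suck: <A|clean|dirty>
no single action produces the after-state

impossible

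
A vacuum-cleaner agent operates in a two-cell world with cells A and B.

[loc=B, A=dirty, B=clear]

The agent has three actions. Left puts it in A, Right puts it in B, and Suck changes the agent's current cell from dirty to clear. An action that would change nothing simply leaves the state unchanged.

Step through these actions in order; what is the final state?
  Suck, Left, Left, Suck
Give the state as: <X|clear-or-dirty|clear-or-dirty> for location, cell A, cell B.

<A|clear|clear>

1) do Suck; now <B|dirty|clear>
2) do Left; now <A|dirty|clear>
3) do Left; now <A|dirty|clear>
4) do Suck; now <A|clear|clear>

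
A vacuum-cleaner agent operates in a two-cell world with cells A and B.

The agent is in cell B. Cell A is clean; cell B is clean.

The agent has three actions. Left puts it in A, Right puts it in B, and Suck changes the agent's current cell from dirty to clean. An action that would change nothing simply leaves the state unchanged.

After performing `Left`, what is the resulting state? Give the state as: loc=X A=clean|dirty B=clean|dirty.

loc=A A=clean B=clean

start: loc=B A=clean B=clean
1) do Left; now loc=A A=clean B=clean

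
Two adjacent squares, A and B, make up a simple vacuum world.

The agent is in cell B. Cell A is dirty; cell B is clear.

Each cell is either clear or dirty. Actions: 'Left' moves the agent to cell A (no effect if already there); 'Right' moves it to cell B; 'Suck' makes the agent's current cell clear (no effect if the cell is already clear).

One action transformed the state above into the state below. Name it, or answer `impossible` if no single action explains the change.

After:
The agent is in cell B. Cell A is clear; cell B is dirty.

try  Left: <A|dirty|clear>
try Right: <B|dirty|clear>
try  Suck: <B|dirty|clear>
no single action produces the after-state

impossible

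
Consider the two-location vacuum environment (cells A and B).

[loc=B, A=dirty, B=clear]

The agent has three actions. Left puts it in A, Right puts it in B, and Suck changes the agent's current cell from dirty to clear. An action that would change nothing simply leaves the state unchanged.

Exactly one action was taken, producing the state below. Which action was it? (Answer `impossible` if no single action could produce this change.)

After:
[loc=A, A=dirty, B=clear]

Left

try  Left: in A — A dirty, B clear  ← match
try Right: in B — A dirty, B clear
try  Suck: in B — A dirty, B clear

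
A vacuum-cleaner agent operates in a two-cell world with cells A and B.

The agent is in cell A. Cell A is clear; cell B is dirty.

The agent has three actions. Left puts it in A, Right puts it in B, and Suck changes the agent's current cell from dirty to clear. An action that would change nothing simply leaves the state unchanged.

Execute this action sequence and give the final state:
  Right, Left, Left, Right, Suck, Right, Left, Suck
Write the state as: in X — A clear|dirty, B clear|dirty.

t=1 Right ⇒ in B — A clear, B dirty
t=2 Left ⇒ in A — A clear, B dirty
t=3 Left ⇒ in A — A clear, B dirty
t=4 Right ⇒ in B — A clear, B dirty
t=5 Suck ⇒ in B — A clear, B clear
t=6 Right ⇒ in B — A clear, B clear
t=7 Left ⇒ in A — A clear, B clear
t=8 Suck ⇒ in A — A clear, B clear

in A — A clear, B clear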